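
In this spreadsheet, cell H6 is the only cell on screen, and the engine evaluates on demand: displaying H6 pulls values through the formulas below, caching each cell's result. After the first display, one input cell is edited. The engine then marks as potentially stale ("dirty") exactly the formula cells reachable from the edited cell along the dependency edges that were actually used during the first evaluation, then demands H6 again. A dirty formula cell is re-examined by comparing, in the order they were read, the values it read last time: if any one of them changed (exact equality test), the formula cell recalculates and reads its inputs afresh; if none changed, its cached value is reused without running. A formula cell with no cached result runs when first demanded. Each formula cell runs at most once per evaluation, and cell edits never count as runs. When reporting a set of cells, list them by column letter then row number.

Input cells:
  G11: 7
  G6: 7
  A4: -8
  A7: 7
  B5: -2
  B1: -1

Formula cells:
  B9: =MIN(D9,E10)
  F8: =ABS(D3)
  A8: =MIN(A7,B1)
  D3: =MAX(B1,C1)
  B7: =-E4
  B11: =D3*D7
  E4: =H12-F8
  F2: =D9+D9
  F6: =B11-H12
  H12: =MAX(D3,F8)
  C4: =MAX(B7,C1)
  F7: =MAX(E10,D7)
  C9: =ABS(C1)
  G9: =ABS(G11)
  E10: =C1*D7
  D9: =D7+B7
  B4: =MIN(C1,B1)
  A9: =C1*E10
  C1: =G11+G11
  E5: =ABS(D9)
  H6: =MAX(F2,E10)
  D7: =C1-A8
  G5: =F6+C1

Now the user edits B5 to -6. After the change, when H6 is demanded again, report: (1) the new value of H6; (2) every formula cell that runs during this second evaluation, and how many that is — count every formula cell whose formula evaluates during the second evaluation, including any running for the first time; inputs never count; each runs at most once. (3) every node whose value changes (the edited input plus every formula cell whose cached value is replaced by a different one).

H6 now evaluates to 210.
Run set: none (0 run).
Changed values: B5.
The important point: nothing the output needs ever reads B5, so the edit is invisible to it.

Initial pass — values computed on the first demand:
  A8 = MIN(7, -1) = -1
  C1 = 7 + 7 = 14
  D3 = MAX(-1, 14) = 14
  D7 = 14 - -1 = 15
  E10 = 14 * 15 = 210
  F8 = ABS(14) = 14
  H12 = MAX(14, 14) = 14
  E4 = 14 - 14 = 0
  B7 = -(0) = 0
  D9 = 15 + 0 = 15
  F2 = 15 + 15 = 30
  H6 = MAX(30, 210) = 210

Second demand — change propagation:
  no demanded computation ever read B5, so the edit dirties nothing and nothing runs.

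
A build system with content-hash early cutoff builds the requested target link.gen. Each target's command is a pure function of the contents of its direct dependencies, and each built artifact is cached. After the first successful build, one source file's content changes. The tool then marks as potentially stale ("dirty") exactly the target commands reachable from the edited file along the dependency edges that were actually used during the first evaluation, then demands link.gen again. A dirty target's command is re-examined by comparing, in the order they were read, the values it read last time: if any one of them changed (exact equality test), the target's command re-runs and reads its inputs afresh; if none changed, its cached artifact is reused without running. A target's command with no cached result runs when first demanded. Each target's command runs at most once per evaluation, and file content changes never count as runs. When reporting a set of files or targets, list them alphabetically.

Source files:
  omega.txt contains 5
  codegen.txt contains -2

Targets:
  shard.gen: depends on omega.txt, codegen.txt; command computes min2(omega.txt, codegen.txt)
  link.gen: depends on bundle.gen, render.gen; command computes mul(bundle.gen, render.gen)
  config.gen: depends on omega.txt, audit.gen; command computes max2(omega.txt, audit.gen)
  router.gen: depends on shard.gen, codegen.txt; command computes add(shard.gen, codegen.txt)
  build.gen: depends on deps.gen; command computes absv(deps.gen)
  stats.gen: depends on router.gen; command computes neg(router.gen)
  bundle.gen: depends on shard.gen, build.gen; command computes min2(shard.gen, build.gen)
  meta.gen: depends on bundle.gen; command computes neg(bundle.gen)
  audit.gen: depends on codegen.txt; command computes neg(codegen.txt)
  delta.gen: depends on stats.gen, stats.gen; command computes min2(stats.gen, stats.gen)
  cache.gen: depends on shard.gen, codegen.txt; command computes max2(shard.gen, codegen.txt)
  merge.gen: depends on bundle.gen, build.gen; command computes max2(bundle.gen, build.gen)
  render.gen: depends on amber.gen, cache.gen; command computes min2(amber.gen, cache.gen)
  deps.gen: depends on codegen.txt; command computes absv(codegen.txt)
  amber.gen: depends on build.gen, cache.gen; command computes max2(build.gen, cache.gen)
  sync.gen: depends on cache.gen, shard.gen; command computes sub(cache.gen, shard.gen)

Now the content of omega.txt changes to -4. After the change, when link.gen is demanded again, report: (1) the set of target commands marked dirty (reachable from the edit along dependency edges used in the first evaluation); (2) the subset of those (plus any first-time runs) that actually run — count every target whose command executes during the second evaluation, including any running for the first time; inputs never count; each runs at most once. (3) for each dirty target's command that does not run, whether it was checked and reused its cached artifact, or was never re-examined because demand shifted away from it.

Marked dirty: amber.gen, bundle.gen, cache.gen, link.gen, render.gen, shard.gen.
Target commands that run: bundle.gen, cache.gen, link.gen, shard.gen — 4 in total.
Checked but reused from cache: amber.gen, render.gen.
Key observation: the cutoff stops propagation at amber.gen — its inputs' values are unchanged, so it reuses its cache.

First evaluation (everything demanded from the output):
  deps.gen = absv(-2) = 2
  build.gen = absv(2) = 2
  shard.gen = min2(5, -2) = -2
  bundle.gen = min2(-2, 2) = -2
  cache.gen = max2(-2, -2) = -2
  amber.gen = max2(2, -2) = 2
  render.gen = min2(2, -2) = -2
  link.gen = mul(-2, -2) = 4

Propagation after the edit:
  shard.gen: runs — omega.txt 5->-4; result -4.
  bundle.gen: runs — shard.gen -2->-4; result -4.
  cache.gen: runs — shard.gen -2->-4; result -2 (same value as before).
  amber.gen: checked — values it read are unchanged (build.gen unchanged, cache.gen unchanged); reused cached 2 without running.
  render.gen: checked — values it read are unchanged (amber.gen unchanged, cache.gen unchanged); reused cached -2 without running.
  link.gen: runs — bundle.gen -2->-4; result 8.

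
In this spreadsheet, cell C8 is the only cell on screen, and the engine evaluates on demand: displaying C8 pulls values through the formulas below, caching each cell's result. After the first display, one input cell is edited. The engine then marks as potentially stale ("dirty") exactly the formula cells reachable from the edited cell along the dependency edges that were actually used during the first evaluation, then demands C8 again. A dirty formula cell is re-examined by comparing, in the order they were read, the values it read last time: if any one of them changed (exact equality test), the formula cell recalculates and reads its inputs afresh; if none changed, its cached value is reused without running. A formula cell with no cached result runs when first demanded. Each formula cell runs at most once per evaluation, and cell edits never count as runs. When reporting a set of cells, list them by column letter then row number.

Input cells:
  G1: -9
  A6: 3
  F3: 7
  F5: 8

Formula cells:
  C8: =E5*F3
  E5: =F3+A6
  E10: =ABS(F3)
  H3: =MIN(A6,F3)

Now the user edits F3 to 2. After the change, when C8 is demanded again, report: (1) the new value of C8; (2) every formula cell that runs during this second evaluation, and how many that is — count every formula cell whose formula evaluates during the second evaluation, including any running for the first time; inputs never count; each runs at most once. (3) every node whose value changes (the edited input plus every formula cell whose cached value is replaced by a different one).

Initial pass — values computed on the first demand:
  E5 = 7 + 3 = 10
  C8 = 10 * 7 = 70

Second demand — change propagation:
  E5: re-runs because F3 7->2; new result 5.
  C8: re-runs because E5 10->5; F3 7->2; new result 10.

C8 now evaluates to 10.
Run set: C8, E5 (2 run).
Changed values: C8, E5, F3.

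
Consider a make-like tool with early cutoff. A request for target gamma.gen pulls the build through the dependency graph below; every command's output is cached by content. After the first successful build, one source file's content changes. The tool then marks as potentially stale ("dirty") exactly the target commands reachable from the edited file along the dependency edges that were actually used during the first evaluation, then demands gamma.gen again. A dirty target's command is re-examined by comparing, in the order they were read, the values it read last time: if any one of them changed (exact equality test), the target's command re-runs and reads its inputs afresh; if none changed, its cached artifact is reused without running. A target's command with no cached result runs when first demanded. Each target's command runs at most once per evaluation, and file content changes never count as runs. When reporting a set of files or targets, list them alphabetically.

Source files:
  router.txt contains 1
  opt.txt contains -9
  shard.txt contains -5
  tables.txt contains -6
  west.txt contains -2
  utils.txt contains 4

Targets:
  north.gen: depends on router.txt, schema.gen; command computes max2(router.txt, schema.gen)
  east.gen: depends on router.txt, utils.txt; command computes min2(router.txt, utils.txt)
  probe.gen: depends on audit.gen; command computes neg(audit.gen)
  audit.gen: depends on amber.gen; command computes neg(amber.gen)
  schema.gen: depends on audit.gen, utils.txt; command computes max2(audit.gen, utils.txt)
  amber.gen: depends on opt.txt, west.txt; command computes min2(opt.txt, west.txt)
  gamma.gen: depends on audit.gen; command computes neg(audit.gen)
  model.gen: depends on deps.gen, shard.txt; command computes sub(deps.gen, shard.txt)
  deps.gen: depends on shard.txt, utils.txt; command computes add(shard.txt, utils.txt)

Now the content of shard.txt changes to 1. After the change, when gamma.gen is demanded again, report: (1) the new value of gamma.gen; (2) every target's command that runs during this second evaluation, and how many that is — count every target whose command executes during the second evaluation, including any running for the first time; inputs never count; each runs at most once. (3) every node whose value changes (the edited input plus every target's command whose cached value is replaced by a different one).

Demanding gamma.gen again yields -9.
0 target commands run: none.
The nodes whose values change: shard.txt.
Note the shortcut — shard.txt feeds only undemanded nodes, so no recomputation happens.

First demand of the output computes:
  amber.gen = min2(-9, -2) = -9
  audit.gen = neg(-9) = 9
  gamma.gen = neg(9) = -9

After the edit, cleaning proceeds:
  shard.txt only reaches undemanded nodes; the second demand re-runs nothing.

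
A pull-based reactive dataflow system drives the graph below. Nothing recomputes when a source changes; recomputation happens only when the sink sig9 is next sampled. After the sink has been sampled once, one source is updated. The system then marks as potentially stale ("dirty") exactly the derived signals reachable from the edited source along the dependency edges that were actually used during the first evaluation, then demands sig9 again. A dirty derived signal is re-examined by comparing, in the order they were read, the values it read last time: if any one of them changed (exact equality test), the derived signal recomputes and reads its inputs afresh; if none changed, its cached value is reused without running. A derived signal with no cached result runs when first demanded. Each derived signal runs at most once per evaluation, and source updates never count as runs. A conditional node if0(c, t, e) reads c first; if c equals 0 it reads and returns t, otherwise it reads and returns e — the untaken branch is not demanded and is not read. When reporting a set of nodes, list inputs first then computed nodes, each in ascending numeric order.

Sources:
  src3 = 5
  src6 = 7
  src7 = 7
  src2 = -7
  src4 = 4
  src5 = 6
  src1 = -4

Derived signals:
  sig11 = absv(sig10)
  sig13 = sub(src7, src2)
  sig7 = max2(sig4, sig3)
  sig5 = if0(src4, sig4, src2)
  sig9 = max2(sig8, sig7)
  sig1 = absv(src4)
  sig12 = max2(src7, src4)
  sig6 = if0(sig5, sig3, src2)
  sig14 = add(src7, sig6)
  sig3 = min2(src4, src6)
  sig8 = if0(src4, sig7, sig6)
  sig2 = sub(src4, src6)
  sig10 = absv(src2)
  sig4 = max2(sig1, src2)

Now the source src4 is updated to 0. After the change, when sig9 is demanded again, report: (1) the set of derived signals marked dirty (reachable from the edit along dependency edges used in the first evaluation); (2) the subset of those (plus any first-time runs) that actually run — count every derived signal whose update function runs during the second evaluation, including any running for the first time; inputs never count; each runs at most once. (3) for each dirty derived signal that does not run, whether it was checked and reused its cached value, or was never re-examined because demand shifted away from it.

Marked dirty: sig1, sig3, sig4, sig5, sig6, sig7, sig8, sig9.
Derived signals that run: sig1, sig3, sig4, sig7, sig8, sig9 — 6 in total.
Never re-examined (demand shifted away): sig5, sig6.
Key observation: a condition flipped, so demand moved to the other branch — sig5, sig6 are never re-examined.

First evaluation (everything demanded from the output):
  sig1 = absv(4) = 4
  sig3 = min2(4, 7) = 4
  sig4 = max2(4, -7) = 4
  sig5 = if0(src4=4 -> else branch src2) = -7
  sig6 = if0(sig5=-7 -> else branch src2) = -7
  sig7 = max2(4, 4) = 4
  sig8 = if0(src4=4 -> else branch sig6) = -7
  sig9 = max2(-7, 4) = 4

Propagation after the edit:
  sig1: runs — src4 4->0; result 0.
  sig3: runs — src4 4->0; result 0.
  sig4: runs — sig1 4->0; result 0.
  sig5: marked dirty but never re-examined — demand shifted away from it.
  sig6: marked dirty but never re-examined — demand shifted away from it.
  sig7: runs — sig4 4->0; sig3 4->0; result 0.
  sig8: runs — src4 4->0; result 0.
  sig9: runs — sig8 -7->0; sig7 4->0; result 0.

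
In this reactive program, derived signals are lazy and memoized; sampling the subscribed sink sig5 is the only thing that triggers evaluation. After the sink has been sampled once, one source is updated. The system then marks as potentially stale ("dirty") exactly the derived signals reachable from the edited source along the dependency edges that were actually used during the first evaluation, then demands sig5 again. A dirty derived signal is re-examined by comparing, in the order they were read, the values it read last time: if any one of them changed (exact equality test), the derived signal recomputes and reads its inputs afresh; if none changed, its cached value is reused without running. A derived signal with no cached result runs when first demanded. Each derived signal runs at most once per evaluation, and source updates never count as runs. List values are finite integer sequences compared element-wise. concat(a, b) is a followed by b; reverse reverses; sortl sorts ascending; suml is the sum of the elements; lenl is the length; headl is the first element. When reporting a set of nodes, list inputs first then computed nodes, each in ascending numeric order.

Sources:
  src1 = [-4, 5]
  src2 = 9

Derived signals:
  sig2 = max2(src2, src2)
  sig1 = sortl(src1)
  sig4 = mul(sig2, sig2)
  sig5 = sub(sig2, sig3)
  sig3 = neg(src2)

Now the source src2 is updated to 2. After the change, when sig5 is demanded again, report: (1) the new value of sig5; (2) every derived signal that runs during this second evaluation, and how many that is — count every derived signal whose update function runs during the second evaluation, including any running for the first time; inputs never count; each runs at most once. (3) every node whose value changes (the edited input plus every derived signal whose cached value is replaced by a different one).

First demand of the output computes:
  sig2 = max2(9, 9) = 9
  sig3 = neg(9) = -9
  sig5 = sub(9, -9) = 18

After the edit, cleaning proceeds:
  sig2: a read changed (src2 9->2; src2 9->2) — executes, giving 2.
  sig3: a read changed (src2 9->2) — executes, giving -2.
  sig5: a read changed (sig2 9->2; sig3 -9->-2) — executes, giving 4.

Demanding sig5 again yields 4.
3 derived signals run: sig2, sig3, sig5.
The nodes whose values change: src2, sig2, sig3, sig5.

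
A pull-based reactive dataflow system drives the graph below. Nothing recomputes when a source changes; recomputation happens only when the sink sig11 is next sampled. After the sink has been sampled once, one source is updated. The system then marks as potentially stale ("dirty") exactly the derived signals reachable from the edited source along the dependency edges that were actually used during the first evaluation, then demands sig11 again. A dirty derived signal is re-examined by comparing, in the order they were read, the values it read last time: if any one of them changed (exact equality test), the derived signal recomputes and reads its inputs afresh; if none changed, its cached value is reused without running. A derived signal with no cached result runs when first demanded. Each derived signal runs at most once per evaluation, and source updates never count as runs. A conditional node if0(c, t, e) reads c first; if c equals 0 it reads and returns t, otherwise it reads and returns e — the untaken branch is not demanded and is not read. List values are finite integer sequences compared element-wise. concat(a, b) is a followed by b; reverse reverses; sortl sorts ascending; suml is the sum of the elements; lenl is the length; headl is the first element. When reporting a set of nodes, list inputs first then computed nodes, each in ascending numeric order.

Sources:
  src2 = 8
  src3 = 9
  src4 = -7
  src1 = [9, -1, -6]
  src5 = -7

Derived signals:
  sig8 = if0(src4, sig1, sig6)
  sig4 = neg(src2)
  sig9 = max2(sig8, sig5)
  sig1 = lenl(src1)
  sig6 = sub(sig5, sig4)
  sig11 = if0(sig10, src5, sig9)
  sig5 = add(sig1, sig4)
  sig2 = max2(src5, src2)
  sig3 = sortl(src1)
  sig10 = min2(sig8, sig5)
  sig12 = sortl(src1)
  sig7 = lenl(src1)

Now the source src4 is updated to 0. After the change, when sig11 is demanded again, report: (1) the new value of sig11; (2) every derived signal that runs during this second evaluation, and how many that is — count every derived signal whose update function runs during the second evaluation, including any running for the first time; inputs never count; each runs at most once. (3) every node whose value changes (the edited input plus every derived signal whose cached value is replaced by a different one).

New value of sig11: 3.
Derived signals that run: sig8 — 1 in total.
Values that change: src4.
Key observation: the change is absorbed at sig8 — it re-runs but produces the same value, and the output's value is unchanged.

First evaluation (everything demanded from the output):
  sig1 = lenl([9, -1, -6]) = 3
  sig4 = neg(8) = -8
  sig5 = add(3, -8) = -5
  sig6 = sub(-5, -8) = 3
  sig8 = if0(src4=-7 -> else branch sig6) = 3
  sig9 = max2(3, -5) = 3
  sig10 = min2(3, -5) = -5
  sig11 = if0(sig10=-5 -> else branch sig9) = 3

Propagation after the edit:
  sig8: runs — src4 -7->0; result 3 (same value as before).
  sig9: checked — values it read are unchanged (sig8 unchanged, sig5 unchanged); reused cached 3 without running.
  sig10: checked — values it read are unchanged (sig8 unchanged, sig5 unchanged); reused cached -5 without running.
  sig11: checked — values it read are unchanged (sig10 unchanged, sig9 unchanged); reused cached 3 without running.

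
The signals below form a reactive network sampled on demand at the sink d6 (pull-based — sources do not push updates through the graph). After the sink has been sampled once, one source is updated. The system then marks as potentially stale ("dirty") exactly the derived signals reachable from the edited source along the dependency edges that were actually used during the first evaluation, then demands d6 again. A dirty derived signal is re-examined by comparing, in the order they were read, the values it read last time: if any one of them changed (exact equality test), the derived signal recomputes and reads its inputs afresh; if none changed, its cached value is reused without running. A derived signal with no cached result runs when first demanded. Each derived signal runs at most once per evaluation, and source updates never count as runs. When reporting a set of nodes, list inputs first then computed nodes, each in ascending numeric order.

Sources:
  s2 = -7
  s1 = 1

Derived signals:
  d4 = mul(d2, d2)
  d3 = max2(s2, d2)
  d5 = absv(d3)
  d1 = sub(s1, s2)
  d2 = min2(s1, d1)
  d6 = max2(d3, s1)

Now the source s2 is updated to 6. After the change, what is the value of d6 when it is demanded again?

Initial pass — values computed on the first demand:
  d1 = sub(1, -7) = 8
  d2 = min2(1, 8) = 1
  d3 = max2(-7, 1) = 1
  d6 = max2(1, 1) = 1

Second demand — change propagation:
  d1: re-runs because s2 -7->6; new result -5.
  d2: re-runs because d1 8->-5; new result -5.
  d3: re-runs because s2 -7->6; d2 1->-5; new result 6.
  d6: re-runs because d3 1->6; new result 6.

d6 now evaluates to 6.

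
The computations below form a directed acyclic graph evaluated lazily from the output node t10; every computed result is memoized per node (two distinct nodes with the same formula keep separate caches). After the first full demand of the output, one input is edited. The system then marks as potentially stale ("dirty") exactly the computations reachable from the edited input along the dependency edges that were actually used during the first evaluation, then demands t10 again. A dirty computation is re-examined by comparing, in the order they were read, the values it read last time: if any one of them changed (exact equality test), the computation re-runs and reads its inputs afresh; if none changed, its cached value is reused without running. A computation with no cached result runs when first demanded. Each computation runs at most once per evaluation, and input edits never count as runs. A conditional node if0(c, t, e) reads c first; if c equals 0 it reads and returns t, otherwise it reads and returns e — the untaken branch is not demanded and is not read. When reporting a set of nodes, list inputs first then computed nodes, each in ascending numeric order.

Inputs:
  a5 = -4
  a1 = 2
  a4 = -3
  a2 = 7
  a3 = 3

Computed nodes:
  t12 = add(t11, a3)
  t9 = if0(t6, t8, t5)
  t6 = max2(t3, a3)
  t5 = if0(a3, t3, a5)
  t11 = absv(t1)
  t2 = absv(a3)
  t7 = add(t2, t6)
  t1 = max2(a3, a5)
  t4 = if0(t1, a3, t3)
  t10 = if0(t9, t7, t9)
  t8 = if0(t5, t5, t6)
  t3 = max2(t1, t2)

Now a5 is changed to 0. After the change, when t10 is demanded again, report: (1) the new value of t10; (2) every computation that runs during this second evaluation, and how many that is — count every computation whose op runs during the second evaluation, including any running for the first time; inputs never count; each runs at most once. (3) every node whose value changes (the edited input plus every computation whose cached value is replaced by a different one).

Demanding t10 again yields 6.
5 computations run: t1, t5, t7, t9, t10.
The nodes whose values change: a5, t5, t9, t10.
Note the branch switch — t7 had no cache and runs now for the first time.

First demand of the output computes:
  t1 = max2(3, -4) = 3
  t2 = absv(3) = 3
  t3 = max2(3, 3) = 3
  t5 = if0(a3=3 -> else branch a5) = -4
  t6 = max2(3, 3) = 3
  t9 = if0(t6=3 -> else branch t5) = -4
  t10 = if0(t9=-4 -> else branch t9) = -4

After the edit, cleaning proceeds:
  t1: a read changed (a5 -4->0) — executes, giving 3 — identical to its old value.
  t3: dirty, but its reads are unchanged (t1 unchanged, t2 unchanged); cached 3 stands.
  t5: a read changed (a5 -4->0) — executes, giving 0.
  t6: dirty, but its reads are unchanged (t3 unchanged, a3 unchanged); cached 3 stands.
  t7: had never run; runs now, result 6.
  t9: a read changed (t5 -4->0) — executes, giving 0.
  t10: a read changed (t9 -4->0; t9 -4->0) — executes, giving 6.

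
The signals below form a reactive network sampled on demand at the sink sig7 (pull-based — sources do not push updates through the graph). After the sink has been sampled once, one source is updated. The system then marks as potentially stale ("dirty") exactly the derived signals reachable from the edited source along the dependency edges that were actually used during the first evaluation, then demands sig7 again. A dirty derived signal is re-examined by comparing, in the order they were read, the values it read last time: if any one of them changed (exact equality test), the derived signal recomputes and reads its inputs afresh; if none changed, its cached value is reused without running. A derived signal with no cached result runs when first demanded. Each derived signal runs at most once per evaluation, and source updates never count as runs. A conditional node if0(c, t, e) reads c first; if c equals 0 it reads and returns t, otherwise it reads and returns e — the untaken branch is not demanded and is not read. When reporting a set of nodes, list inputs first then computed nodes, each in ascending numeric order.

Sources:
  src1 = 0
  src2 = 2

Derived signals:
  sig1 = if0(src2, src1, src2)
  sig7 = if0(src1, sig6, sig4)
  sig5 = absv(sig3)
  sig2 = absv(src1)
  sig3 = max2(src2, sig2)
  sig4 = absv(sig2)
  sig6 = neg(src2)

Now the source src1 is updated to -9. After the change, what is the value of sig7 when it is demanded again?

sig7 now evaluates to 9.
The important point: the flipped condition pulls in fresh nodes; sig2, sig4 run for the first time.

Initial pass — values computed on the first demand:
  sig6 = neg(2) = -2
  sig7 = if0(src1=0 -> then branch sig6) = -2

Second demand — change propagation:
  sig2: newly demanded (no cache) — executes and yields 9.
  sig4: newly demanded (no cache) — executes and yields 9.
  sig7: re-runs because src1 0->-9; new result 9.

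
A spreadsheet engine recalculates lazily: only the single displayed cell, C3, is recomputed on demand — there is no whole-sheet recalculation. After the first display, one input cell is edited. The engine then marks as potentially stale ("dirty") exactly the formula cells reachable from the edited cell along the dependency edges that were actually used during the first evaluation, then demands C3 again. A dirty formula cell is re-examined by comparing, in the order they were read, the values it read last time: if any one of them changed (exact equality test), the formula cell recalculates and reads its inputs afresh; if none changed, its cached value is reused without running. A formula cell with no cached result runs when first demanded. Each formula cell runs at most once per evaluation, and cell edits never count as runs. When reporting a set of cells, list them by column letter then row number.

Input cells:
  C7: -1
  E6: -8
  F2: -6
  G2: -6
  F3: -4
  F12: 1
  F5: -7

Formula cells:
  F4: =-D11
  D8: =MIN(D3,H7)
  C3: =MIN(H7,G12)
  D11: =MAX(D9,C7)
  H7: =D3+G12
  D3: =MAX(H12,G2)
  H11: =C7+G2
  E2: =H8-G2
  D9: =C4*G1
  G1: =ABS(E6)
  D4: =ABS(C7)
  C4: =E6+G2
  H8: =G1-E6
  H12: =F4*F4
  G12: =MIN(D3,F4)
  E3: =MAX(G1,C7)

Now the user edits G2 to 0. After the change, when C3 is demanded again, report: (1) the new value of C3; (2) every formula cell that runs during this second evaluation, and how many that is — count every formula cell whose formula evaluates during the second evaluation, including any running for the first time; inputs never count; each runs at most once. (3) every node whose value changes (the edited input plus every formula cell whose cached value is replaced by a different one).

First evaluation (everything demanded from the output):
  C4 = -8 + -6 = -14
  G1 = ABS(-8) = 8
  D9 = -14 * 8 = -112
  D11 = MAX(-112, -1) = -1
  F4 = -(-1) = 1
  H12 = 1 * 1 = 1
  D3 = MAX(1, -6) = 1
  G12 = MIN(1, 1) = 1
  H7 = 1 + 1 = 2
  C3 = MIN(2, 1) = 1

Propagation after the edit:
  C4: runs — G2 -6->0; result -8.
  D9: runs — C4 -14->-8; result -64.
  D11: runs — D9 -112->-64; result -1 (same value as before).
  F4: checked — values it read are unchanged (D11 unchanged); reused cached 1 without running.
  H12: checked — values it read are unchanged (F4 unchanged, F4 unchanged); reused cached 1 without running.
  D3: runs — G2 -6->0; result 1 (same value as before).
  G12: checked — values it read are unchanged (D3 unchanged, F4 unchanged); reused cached 1 without running.
  H7: checked — values it read are unchanged (D3 unchanged, G12 unchanged); reused cached 2 without running.
  C3: checked — values it read are unchanged (H7 unchanged, G12 unchanged); reused cached 1 without running.

Key observation: the cutoff stops propagation at F4 — its inputs' values are unchanged, so it reuses its cache.

New value of C3: 1.
Formula cells that run: C4, D3, D9, D11 — 4 in total.
Values that change: C4, D9, G2.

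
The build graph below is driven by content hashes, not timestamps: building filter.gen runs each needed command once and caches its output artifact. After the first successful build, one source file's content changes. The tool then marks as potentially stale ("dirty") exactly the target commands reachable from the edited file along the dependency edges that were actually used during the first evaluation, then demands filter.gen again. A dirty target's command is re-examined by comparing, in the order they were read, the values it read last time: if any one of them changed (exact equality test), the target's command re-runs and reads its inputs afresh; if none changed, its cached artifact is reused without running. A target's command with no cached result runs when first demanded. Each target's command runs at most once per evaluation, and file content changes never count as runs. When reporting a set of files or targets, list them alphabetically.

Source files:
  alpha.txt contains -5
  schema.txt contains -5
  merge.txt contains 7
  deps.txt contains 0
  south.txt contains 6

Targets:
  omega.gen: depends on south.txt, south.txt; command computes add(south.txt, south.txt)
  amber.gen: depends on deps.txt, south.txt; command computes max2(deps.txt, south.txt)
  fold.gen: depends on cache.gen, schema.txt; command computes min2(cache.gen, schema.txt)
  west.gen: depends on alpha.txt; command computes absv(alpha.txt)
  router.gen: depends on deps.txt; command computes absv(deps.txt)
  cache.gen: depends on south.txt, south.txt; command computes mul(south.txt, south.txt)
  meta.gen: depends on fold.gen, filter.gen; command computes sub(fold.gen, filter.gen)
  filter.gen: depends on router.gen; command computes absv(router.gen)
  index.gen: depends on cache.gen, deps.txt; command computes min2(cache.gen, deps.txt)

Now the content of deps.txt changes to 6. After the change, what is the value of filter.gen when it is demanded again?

filter.gen now evaluates to 6.

Initial pass — values computed on the first demand:
  router.gen = absv(0) = 0
  filter.gen = absv(0) = 0

Second demand — change propagation:
  router.gen: re-runs because deps.txt 0->6; new result 6.
  filter.gen: re-runs because router.gen 0->6; new result 6.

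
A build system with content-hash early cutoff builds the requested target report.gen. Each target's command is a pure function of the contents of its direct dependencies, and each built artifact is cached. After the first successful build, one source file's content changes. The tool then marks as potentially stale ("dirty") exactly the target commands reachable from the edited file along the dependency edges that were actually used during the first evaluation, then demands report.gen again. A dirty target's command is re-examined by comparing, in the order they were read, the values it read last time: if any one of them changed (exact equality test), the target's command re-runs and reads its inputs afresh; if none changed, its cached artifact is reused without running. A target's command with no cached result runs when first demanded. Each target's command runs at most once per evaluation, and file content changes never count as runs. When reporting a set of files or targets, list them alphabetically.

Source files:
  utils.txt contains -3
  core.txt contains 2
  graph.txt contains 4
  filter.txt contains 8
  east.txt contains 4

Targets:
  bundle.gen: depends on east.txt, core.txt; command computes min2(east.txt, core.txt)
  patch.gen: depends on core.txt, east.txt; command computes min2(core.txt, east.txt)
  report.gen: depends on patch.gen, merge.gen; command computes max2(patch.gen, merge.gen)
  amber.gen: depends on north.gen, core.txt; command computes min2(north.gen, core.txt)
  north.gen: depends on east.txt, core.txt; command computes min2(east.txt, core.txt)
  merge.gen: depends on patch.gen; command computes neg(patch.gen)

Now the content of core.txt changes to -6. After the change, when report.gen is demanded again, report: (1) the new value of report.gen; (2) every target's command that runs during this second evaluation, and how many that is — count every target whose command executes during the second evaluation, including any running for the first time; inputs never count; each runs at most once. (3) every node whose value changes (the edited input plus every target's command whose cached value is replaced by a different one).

First evaluation (everything demanded from the output):
  patch.gen = min2(2, 4) = 2
  merge.gen = neg(2) = -2
  report.gen = max2(2, -2) = 2

Propagation after the edit:
  patch.gen: runs — core.txt 2->-6; result -6.
  merge.gen: runs — patch.gen 2->-6; result 6.
  report.gen: runs — patch.gen 2->-6; merge.gen -2->6; result 6.

New value of report.gen: 6.
Target commands that run: merge.gen, patch.gen, report.gen — 3 in total.
Values that change: core.txt, merge.gen, patch.gen, report.gen.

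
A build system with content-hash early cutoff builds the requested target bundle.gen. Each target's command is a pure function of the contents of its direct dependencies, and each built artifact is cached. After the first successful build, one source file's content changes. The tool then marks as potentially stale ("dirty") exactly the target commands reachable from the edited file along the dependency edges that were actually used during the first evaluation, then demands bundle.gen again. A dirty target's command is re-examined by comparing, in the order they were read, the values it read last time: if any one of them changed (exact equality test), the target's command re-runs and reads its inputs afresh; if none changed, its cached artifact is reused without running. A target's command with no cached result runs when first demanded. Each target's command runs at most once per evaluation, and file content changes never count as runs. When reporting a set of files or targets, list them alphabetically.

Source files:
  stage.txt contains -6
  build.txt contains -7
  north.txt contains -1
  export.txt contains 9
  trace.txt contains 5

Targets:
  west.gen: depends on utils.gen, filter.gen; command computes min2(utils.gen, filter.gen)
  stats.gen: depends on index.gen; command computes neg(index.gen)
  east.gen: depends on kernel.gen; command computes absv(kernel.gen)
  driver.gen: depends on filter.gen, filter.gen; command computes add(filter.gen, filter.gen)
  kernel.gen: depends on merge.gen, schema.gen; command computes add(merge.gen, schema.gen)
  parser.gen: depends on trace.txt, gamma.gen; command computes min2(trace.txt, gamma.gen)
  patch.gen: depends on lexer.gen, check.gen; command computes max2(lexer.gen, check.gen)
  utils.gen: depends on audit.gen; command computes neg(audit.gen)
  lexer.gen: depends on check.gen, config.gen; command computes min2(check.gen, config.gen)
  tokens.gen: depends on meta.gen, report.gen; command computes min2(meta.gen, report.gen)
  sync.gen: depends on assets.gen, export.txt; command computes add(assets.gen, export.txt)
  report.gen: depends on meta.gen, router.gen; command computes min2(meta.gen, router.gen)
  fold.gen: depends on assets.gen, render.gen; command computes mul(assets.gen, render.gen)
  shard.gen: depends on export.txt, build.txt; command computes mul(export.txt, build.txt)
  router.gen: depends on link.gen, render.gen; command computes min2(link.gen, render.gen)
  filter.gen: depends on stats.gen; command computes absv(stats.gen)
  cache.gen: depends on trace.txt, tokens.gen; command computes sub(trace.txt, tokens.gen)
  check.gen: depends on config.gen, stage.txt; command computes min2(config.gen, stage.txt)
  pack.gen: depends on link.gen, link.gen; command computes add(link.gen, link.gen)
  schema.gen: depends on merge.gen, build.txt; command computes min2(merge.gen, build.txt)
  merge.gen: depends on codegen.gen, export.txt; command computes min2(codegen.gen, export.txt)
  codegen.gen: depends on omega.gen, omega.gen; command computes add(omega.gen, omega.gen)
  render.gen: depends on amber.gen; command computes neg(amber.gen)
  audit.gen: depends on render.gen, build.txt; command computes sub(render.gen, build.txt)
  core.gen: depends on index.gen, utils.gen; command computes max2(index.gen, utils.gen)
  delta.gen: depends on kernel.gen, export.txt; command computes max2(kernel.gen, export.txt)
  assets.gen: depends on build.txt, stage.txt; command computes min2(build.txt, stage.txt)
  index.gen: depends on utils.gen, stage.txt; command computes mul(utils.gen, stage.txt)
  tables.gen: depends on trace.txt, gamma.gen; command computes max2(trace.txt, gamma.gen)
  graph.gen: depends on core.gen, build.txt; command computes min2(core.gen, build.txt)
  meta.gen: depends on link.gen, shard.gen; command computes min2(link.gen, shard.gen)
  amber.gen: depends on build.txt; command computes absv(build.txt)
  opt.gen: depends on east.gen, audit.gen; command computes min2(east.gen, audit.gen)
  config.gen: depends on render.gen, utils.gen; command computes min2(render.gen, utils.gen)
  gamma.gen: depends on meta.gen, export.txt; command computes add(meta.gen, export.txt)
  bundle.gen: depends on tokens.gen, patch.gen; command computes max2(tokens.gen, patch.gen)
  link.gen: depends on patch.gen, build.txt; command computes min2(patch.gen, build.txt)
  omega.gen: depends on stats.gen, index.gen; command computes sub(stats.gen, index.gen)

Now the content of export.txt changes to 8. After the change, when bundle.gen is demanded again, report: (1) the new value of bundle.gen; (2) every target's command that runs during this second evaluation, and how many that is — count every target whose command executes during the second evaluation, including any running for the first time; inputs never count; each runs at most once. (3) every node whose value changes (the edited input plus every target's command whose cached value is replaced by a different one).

New value of bundle.gen: -7.
Target commands that run: bundle.gen, meta.gen, report.gen, shard.gen, tokens.gen — 5 in total.
Values that change: export.txt, meta.gen, report.gen, shard.gen, tokens.gen.

First evaluation (everything demanded from the output):
  amber.gen = absv(-7) = 7
  render.gen = neg(7) = -7
  audit.gen = sub(-7, -7) = 0
  shard.gen = mul(9, -7) = -63
  utils.gen = neg(0) = 0
  config.gen = min2(-7, 0) = -7
  check.gen = min2(-7, -6) = -7
  lexer.gen = min2(-7, -7) = -7
  patch.gen = max2(-7, -7) = -7
  link.gen = min2(-7, -7) = -7
  meta.gen = min2(-7, -63) = -63
  router.gen = min2(-7, -7) = -7
  report.gen = min2(-63, -7) = -63
  tokens.gen = min2(-63, -63) = -63
  bundle.gen = max2(-63, -7) = -7

Propagation after the edit:
  shard.gen: runs — export.txt 9->8; result -56.
  meta.gen: runs — shard.gen -63->-56; result -56.
  report.gen: runs — meta.gen -63->-56; result -56.
  tokens.gen: runs — meta.gen -63->-56; report.gen -63->-56; result -56.
  bundle.gen: runs — tokens.gen -63->-56; result -7 (same value as before).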